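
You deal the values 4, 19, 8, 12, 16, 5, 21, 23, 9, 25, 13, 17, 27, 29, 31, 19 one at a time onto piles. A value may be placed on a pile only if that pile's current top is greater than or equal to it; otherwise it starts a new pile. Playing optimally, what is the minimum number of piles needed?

10

Place each on the leftmost legal pile:
4 → new pile 1 (tops now [4])
19 → new pile 2 (tops now [4, 19])
8 → pile 2 (tops now [4, 8])
12 → new pile 3 (tops now [4, 8, 12])
16 → new pile 4 (tops now [4, 8, 12, 16])
5 → pile 2 (tops now [4, 5, 12, 16])
21 → new pile 5 (tops now [4, 5, 12, 16, 21])
23 → new pile 6 (tops now [4, 5, 12, 16, 21, 23])
9 → pile 3 (tops now [4, 5, 9, 16, 21, 23])
25 → new pile 7 (tops now [4, 5, 9, 16, 21, 23, 25])
13 → pile 4 (tops now [4, 5, 9, 13, 21, 23, 25])
17 → pile 5 (tops now [4, 5, 9, 13, 17, 23, 25])
27 → new pile 8 (tops now [4, 5, 9, 13, 17, 23, 25, 27])
29 → new pile 9 (tops now [4, 5, 9, 13, 17, 23, 25, 27, 29])
31 → new pile 10 (tops now [4, 5, 9, 13, 17, 23, 25, 27, 29, 31])
19 → pile 6 (tops now [4, 5, 9, 13, 17, 19, 25, 27, 29, 31])
Ten piles.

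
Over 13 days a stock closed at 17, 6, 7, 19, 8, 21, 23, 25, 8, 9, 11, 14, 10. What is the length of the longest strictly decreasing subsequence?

Negate each value so 'decreasing' becomes 'increasing', then run patience tails on the negated sequence:
-17 → extends → [-17]
-6 → extends → [-17, -6]
-7 → replaces -6 → [-17, -7]
-19 → replaces -17 → [-19, -7]
-8 → replaces -7 → [-19, -8]
-21 → replaces -19 → [-21, -8]
-23 → replaces -21 → [-23, -8]
-25 → replaces -23 → [-25, -8]
-8 → already a tail → [-25, -8]
-9 → replaces -8 → [-25, -9]
-11 → replaces -9 → [-25, -11]
-14 → replaces -11 → [-25, -14]
-10 → extends → [-25, -14, -10]
Three tails, so the longest strictly decreasing subsequence of the original has length 3.

3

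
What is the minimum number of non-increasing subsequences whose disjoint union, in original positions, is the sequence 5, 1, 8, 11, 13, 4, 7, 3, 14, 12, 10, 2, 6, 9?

5

Place each on the leftmost legal pile:
5 → new pile 1 (tops now [5])
1 → pile 1 (tops now [1])
8 → new pile 2 (tops now [1, 8])
11 → new pile 3 (tops now [1, 8, 11])
13 → new pile 4 (tops now [1, 8, 11, 13])
4 → pile 2 (tops now [1, 4, 11, 13])
7 → pile 3 (tops now [1, 4, 7, 13])
3 → pile 2 (tops now [1, 3, 7, 13])
14 → new pile 5 (tops now [1, 3, 7, 13, 14])
12 → pile 4 (tops now [1, 3, 7, 12, 14])
10 → pile 4 (tops now [1, 3, 7, 10, 14])
2 → pile 2 (tops now [1, 2, 7, 10, 14])
6 → pile 3 (tops now [1, 2, 6, 10, 14])
9 → pile 4 (tops now [1, 2, 6, 9, 14])
Five piles.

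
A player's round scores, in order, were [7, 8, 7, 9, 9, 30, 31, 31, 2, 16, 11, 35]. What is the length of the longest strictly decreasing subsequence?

Negate each value so 'decreasing' becomes 'increasing', then run patience tails on the negated sequence:
-7 → extends → [-7]
-8 → replaces -7 → [-8]
-7 → extends → [-8, -7]
-9 → replaces -8 → [-9, -7]
-9 → already a tail → [-9, -7]
-30 → replaces -9 → [-30, -7]
-31 → replaces -30 → [-31, -7]
-31 → already a tail → [-31, -7]
-2 → extends → [-31, -7, -2]
-16 → replaces -7 → [-31, -16, -2]
-11 → replaces -2 → [-31, -16, -11]
-35 → replaces -31 → [-35, -16, -11]
Three tails, so the longest strictly decreasing subsequence of the original has length 3.

3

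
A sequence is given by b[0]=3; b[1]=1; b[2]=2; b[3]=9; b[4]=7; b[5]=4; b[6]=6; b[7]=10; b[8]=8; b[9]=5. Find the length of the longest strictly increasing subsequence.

5

Track the smallest tail for each achievable length (strict):
3 → extends → [3]
1 → replaces 3 → [1]
2 → extends → [1, 2]
9 → extends → [1, 2, 9]
7 → replaces 9 → [1, 2, 7]
4 → replaces 7 → [1, 2, 4]
6 → extends → [1, 2, 4, 6]
10 → extends → [1, 2, 4, 6, 10]
8 → replaces 10 → [1, 2, 4, 6, 8]
5 → replaces 6 → [1, 2, 4, 5, 8]
Five tails, so the longest strictly increasing subsequence has length 5 (e.g. 1, 2, 4, 6, 10).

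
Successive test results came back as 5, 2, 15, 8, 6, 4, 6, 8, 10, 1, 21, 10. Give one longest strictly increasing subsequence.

2, 4, 6, 8, 10, 21

Patience tails give the LIS length; then backtrack through the dp parents:
5 → extends → [5]
2 → replaces 5 → [2]
15 → extends → [2, 15]
8 → replaces 15 → [2, 8]
6 → replaces 8 → [2, 6]
4 → replaces 6 → [2, 4]
6 → extends → [2, 4, 6]
8 → extends → [2, 4, 6, 8]
10 → extends → [2, 4, 6, 8, 10]
1 → replaces 2 → [1, 4, 6, 8, 10]
21 → extends → [1, 4, 6, 8, 10, 21]
10 → already a tail → [1, 4, 6, 8, 10, 21]
Length 6; one witness is 2, 4, 6, 8, 10, 21.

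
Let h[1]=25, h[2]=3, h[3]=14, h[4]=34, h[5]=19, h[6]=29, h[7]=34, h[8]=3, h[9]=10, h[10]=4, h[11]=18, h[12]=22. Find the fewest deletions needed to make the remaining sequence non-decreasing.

7

Fewest deletions = n − (longest non-decreasing subsequence).
i:      1  2  3  4  5  6  7  8  9 10 11 12
h[i]:  25  3 14 34 19 29 34  3 10  4 18 22
dp:     1  1  2  3  3  4  5  2  3  3  4  5
max dp = 5, so deletions = 12 − 5 = 7.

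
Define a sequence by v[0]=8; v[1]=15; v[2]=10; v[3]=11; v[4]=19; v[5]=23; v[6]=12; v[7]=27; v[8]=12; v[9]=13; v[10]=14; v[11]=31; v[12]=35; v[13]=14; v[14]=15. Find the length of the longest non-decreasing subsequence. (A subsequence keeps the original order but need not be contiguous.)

Track the smallest tail for each achievable length (allowing ties):
8 → extends → [8]
15 → extends → [8, 15]
10 → replaces 15 → [8, 10]
11 → extends → [8, 10, 11]
19 → extends → [8, 10, 11, 19]
23 → extends → [8, 10, 11, 19, 23]
12 → replaces 19 → [8, 10, 11, 12, 23]
27 → extends → [8, 10, 11, 12, 23, 27]
12 → replaces 23 → [8, 10, 11, 12, 12, 27]
13 → replaces 27 → [8, 10, 11, 12, 12, 13]
14 → extends → [8, 10, 11, 12, 12, 13, 14]
31 → extends → [8, 10, 11, 12, 12, 13, 14, 31]
35 → extends → [8, 10, 11, 12, 12, 13, 14, 31, 35]
14 → replaces 31 → [8, 10, 11, 12, 12, 13, 14, 14, 35]
15 → replaces 35 → [8, 10, 11, 12, 12, 13, 14, 14, 15]
Nine tails, so the longest non-decreasing subsequence has length 9 (e.g. 8, 10, 11, 12, 12, 13, 14, 31, 35).

9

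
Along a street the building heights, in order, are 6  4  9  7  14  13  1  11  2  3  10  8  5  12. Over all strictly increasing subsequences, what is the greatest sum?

38

Let S[i] be the best sum of a strictly increasing subsequence ending at i:
i:      1  2  3  4  5  6  7  8  9 10 11 12 13 14
a[i]:   6  4  9  7 14 13  1 11  2  3 10  8  5 12
S:      6  4 15 13 29 28  1 26  3  6 25 21 11 38
Maximum is 38 (e.g. 6 + 9 + 11 + 12).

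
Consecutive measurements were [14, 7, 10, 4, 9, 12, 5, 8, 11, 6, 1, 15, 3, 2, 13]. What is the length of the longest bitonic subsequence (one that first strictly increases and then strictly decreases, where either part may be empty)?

7

inc[i] = longest strictly increasing subsequence ending at i; dec[i] = longest strictly decreasing subsequence starting at i:
i:      1  2  3  4  5  6  7  8  9 10 11 12 13 14 15
a[i]:  14  7 10  4  9 12  5  8 11  6  1 15  3  2 13
inc:    1  1  2  1  2  3  2  3  4  3  1  5  2  2  5
dec:    7  4  6  3  5  5  3  4  4  3  1  3  2  1  1
Best peak at i=1 (value 14): inc=1, dec=7, length 1+7−1 = 7.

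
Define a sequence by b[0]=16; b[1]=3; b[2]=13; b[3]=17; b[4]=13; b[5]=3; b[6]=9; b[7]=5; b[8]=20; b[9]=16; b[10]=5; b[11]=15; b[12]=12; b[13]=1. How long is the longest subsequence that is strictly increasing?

4

Let dp[i] be the length of the longest such subsequence ending at index i:
i:      0  1  2  3  4  5  6  7  8  9 10 11 12 13
b[i]:  16  3 13 17 13  3  9  5 20 16  5 15 12  1
dp:     1  1  2  3  2  1  2  2  4  3  2  3  3  1
Maximum dp value is 4.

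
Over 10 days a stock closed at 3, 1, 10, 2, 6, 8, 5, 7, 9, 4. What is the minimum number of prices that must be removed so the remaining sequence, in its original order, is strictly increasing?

5

Fewest deletions = n − (longest strictly increasing subsequence).
i:      1  2  3  4  5  6  7  8  9 10
a[i]:   3  1 10  2  6  8  5  7  9  4
dp:     1  1  2  2  3  4  3  4  5  3
max dp = 5, so deletions = 10 − 5 = 5.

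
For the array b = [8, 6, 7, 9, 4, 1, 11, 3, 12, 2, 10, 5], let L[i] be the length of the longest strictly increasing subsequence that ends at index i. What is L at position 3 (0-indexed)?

3

dp[i] = 1 + max{dp[j] : j<i, b[j]<b[i]} (or 1 if no such j):
i:      0  1  2  3  4  5  6  7  8  9 10 11
b[i]:   8  6  7  9  4  1 11  3 12  2 10  5
dp:     1  1  2  3  1  1  4  2  5  2  4  3
At index 3 the value is 3.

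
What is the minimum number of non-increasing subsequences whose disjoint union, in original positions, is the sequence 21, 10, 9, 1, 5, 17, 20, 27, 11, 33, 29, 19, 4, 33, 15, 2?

7

The minimum number of non-increasing subsequences covering a sequence equals the length of its longest strictly increasing subsequence.
LIS length is 7 (e.g. 1, 5, 17, 20, 27, 29, 33), so 7 piles are needed.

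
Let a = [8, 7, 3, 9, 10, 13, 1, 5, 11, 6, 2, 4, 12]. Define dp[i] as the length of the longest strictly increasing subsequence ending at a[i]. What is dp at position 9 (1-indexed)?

dp[i] = 1 + max{dp[j] : j<i, a[j]<a[i]} (or 1 if no such j):
i:      1  2  3  4  5  6  7  8  9 10 11 12 13
a[i]:   8  7  3  9 10 13  1  5 11  6  2  4 12
dp:     1  1  1  2  3  4  1  2  4  3  2  3  5
At index 9 the value is 4.

4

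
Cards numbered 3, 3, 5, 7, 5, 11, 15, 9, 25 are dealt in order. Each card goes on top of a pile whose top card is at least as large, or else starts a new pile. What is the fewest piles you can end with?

6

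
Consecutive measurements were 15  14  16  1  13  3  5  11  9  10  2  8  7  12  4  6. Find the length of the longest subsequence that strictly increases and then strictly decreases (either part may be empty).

inc[i] = longest strictly increasing subsequence ending at i; dec[i] = longest strictly decreasing subsequence starting at i:
i:      1  2  3  4  5  6  7  8  9 10 11 12 13 14 15 16
a[i]:  15 14 16  1 13  3  5 11  9 10  2  8  7 12  4  6
inc:    1  1  2  1  2  2  3  4  4  5  2  4  4  6  3  4
dec:    8  7  7  1  6  2  2  5  4  4  1  3  2  2  1  1
Best peak at i=1 (value 15): inc=1, dec=8, length 1+8−1 = 8.

8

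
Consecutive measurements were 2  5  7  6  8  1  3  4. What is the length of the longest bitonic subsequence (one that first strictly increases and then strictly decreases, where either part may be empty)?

inc[i] = longest strictly increasing subsequence ending at i; dec[i] = longest strictly decreasing subsequence starting at i:
i:     1 2 3 4 5 6 7 8
a[i]:  2 5 7 6 8 1 3 4
inc:   1 2 3 3 4 1 2 3
dec:   2 2 3 2 2 1 1 1
Best peak at i=3 (value 7): inc=3, dec=3, length 3+3−1 = 5.

5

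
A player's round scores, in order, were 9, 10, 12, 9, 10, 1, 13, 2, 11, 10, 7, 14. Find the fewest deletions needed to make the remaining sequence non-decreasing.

7

Fewest deletions = n − (longest non-decreasing subsequence).
i:      1  2  3  4  5  6  7  8  9 10 11 12
a[i]:   9 10 12  9 10  1 13  2 11 10  7 14
dp:     1  2  3  2  3  1  4  2  4  4  3  5
max dp = 5, so deletions = 12 − 5 = 7.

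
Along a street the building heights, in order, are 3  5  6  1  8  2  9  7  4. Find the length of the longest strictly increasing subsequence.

5

Track the smallest tail for each achievable length (strict):
3 → extends → [3]
5 → extends → [3, 5]
6 → extends → [3, 5, 6]
1 → replaces 3 → [1, 5, 6]
8 → extends → [1, 5, 6, 8]
2 → replaces 5 → [1, 2, 6, 8]
9 → extends → [1, 2, 6, 8, 9]
7 → replaces 8 → [1, 2, 6, 7, 9]
4 → replaces 6 → [1, 2, 4, 7, 9]
Five tails, so the longest strictly increasing subsequence has length 5 (e.g. 3, 5, 6, 8, 9).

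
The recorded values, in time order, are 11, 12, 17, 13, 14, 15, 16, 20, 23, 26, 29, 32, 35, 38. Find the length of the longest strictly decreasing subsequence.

2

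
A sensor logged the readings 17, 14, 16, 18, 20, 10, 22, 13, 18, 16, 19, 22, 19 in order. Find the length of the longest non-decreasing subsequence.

6

Track the smallest tail for each achievable length (allowing ties):
17 → extends → [17]
14 → replaces 17 → [14]
16 → extends → [14, 16]
18 → extends → [14, 16, 18]
20 → extends → [14, 16, 18, 20]
10 → replaces 14 → [10, 16, 18, 20]
22 → extends → [10, 16, 18, 20, 22]
13 → replaces 16 → [10, 13, 18, 20, 22]
18 → replaces 20 → [10, 13, 18, 18, 22]
16 → replaces 18 → [10, 13, 16, 18, 22]
19 → replaces 22 → [10, 13, 16, 18, 19]
22 → extends → [10, 13, 16, 18, 19, 22]
19 → replaces 22 → [10, 13, 16, 18, 19, 19]
Six tails, so the longest non-decreasing subsequence has length 6 (e.g. 14, 16, 18, 20, 22, 22).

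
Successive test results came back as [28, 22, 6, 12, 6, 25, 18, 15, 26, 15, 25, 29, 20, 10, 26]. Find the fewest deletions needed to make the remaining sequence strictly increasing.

Fewest deletions = n − (longest strictly increasing subsequence).
Patience tails:
28 → extends → [28]
22 → replaces 28 → [22]
6 → replaces 22 → [6]
12 → extends → [6, 12]
6 → already a tail → [6, 12]
25 → extends → [6, 12, 25]
18 → replaces 25 → [6, 12, 18]
15 → replaces 18 → [6, 12, 15]
26 → extends → [6, 12, 15, 26]
15 → already a tail → [6, 12, 15, 26]
25 → replaces 26 → [6, 12, 15, 25]
29 → extends → [6, 12, 15, 25, 29]
20 → replaces 25 → [6, 12, 15, 20, 29]
10 → replaces 12 → [6, 10, 15, 20, 29]
26 → replaces 29 → [6, 10, 15, 20, 26]
Longest strictly increasing subsequence has length 5, so deletions = 15 − 5 = 10.

10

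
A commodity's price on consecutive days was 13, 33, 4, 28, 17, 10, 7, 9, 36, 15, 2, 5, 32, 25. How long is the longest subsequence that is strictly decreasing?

6

Negate each value so 'decreasing' becomes 'increasing', then run patience tails on the negated sequence:
-13 → extends → [-13]
-33 → replaces -13 → [-33]
-4 → extends → [-33, -4]
-28 → replaces -4 → [-33, -28]
-17 → extends → [-33, -28, -17]
-10 → extends → [-33, -28, -17, -10]
-7 → extends → [-33, -28, -17, -10, -7]
-9 → replaces -7 → [-33, -28, -17, -10, -9]
-36 → replaces -33 → [-36, -28, -17, -10, -9]
-15 → replaces -10 → [-36, -28, -17, -15, -9]
-2 → extends → [-36, -28, -17, -15, -9, -2]
-5 → replaces -2 → [-36, -28, -17, -15, -9, -5]
-32 → replaces -28 → [-36, -32, -17, -15, -9, -5]
-25 → replaces -17 → [-36, -32, -25, -15, -9, -5]
Six tails, so the longest strictly decreasing subsequence of the original has length 6.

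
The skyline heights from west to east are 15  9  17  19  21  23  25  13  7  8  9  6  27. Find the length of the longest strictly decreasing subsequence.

4

Let dp[i] be the longest strictly decreasing subsequence ending at i:
i:      1  2  3  4  5  6  7  8  9 10 11 12 13
a[i]:  15  9 17 19 21 23 25 13  7  8  9  6 27
dp:     1  2  1  1  1  1  1  2  3  3  3  4  1
Maximum is 4.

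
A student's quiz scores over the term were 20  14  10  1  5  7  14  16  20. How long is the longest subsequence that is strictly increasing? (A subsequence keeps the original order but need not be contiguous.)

Let dp[i] be the length of the longest such subsequence ending at index i:
i:      1  2  3  4  5  6  7  8  9
a[i]:  20 14 10  1  5  7 14 16 20
dp:     1  1  1  1  2  3  4  5  6
Maximum dp value is 6.

6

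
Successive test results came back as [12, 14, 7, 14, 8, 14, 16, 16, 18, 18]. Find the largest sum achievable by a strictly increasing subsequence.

63

Let S[i] be the best sum of a strictly increasing subsequence ending at i:
i:      1  2  3  4  5  6  7  8  9 10
a[i]:  12 14  7 14  8 14 16 16 18 18
S:     12 26  7 26 15 29 45 45 63 63
Maximum is 63 (e.g. 7 + 8 + 14 + 16 + 18).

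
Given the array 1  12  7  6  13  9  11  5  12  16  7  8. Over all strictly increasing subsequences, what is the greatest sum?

56

Let S[i] be the best sum of a strictly increasing subsequence ending at i:
i:      1  2  3  4  5  6  7  8  9 10 11 12
a[i]:   1 12  7  6 13  9 11  5 12 16  7  8
S:      1 13  8  7 26 17 28  6 40 56 14 22
Maximum is 56 (e.g. 1 + 7 + 9 + 11 + 12 + 16).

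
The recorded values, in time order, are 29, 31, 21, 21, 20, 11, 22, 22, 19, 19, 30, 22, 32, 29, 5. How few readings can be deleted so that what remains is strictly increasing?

Fewest deletions = n − (longest strictly increasing subsequence).
Patience tails:
29 → extends → [29]
31 → extends → [29, 31]
21 → replaces 29 → [21, 31]
21 → already a tail → [21, 31]
20 → replaces 21 → [20, 31]
11 → replaces 20 → [11, 31]
22 → replaces 31 → [11, 22]
22 → already a tail → [11, 22]
19 → replaces 22 → [11, 19]
19 → already a tail → [11, 19]
30 → extends → [11, 19, 30]
22 → replaces 30 → [11, 19, 22]
32 → extends → [11, 19, 22, 32]
29 → replaces 32 → [11, 19, 22, 29]
5 → replaces 11 → [5, 19, 22, 29]
Longest strictly increasing subsequence has length 4, so deletions = 15 − 4 = 11.

11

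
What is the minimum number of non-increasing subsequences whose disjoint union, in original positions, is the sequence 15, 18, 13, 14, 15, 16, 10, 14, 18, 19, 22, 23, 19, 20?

8

Place each on the leftmost legal pile:
15 → new pile 1 (tops now [15])
18 → new pile 2 (tops now [15, 18])
13 → pile 1 (tops now [13, 18])
14 → pile 2 (tops now [13, 14])
15 → new pile 3 (tops now [13, 14, 15])
16 → new pile 4 (tops now [13, 14, 15, 16])
10 → pile 1 (tops now [10, 14, 15, 16])
14 → pile 2 (tops now [10, 14, 15, 16])
18 → new pile 5 (tops now [10, 14, 15, 16, 18])
19 → new pile 6 (tops now [10, 14, 15, 16, 18, 19])
22 → new pile 7 (tops now [10, 14, 15, 16, 18, 19, 22])
23 → new pile 8 (tops now [10, 14, 15, 16, 18, 19, 22, 23])
19 → pile 6 (tops now [10, 14, 15, 16, 18, 19, 22, 23])
20 → pile 7 (tops now [10, 14, 15, 16, 18, 19, 20, 23])
Eight piles.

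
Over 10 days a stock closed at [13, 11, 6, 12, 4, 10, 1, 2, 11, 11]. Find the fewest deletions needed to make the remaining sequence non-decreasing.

Fewest deletions = n − (longest non-decreasing subsequence).
Patience tails:
13 → extends → [13]
11 → replaces 13 → [11]
6 → replaces 11 → [6]
12 → extends → [6, 12]
4 → replaces 6 → [4, 12]
10 → replaces 12 → [4, 10]
1 → replaces 4 → [1, 10]
2 → replaces 10 → [1, 2]
11 → extends → [1, 2, 11]
11 → extends → [1, 2, 11, 11]
Longest non-decreasing subsequence has length 4, so deletions = 10 − 4 = 6.

6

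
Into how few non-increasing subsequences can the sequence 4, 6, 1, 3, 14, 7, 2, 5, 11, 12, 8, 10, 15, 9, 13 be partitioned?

6

Place each on the leftmost legal pile:
4 → new pile 1 (tops now [4])
6 → new pile 2 (tops now [4, 6])
1 → pile 1 (tops now [1, 6])
3 → pile 2 (tops now [1, 3])
14 → new pile 3 (tops now [1, 3, 14])
7 → pile 3 (tops now [1, 3, 7])
2 → pile 2 (tops now [1, 2, 7])
5 → pile 3 (tops now [1, 2, 5])
11 → new pile 4 (tops now [1, 2, 5, 11])
12 → new pile 5 (tops now [1, 2, 5, 11, 12])
8 → pile 4 (tops now [1, 2, 5, 8, 12])
10 → pile 5 (tops now [1, 2, 5, 8, 10])
15 → new pile 6 (tops now [1, 2, 5, 8, 10, 15])
9 → pile 5 (tops now [1, 2, 5, 8, 9, 15])
13 → pile 6 (tops now [1, 2, 5, 8, 9, 13])
Six piles.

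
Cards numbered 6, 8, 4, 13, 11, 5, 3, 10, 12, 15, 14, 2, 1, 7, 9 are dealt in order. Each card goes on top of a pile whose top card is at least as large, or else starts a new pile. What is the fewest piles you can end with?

5

Place each on the leftmost legal pile:
6 → new pile 1 (tops now [6])
8 → new pile 2 (tops now [6, 8])
4 → pile 1 (tops now [4, 8])
13 → new pile 3 (tops now [4, 8, 13])
11 → pile 3 (tops now [4, 8, 11])
5 → pile 2 (tops now [4, 5, 11])
3 → pile 1 (tops now [3, 5, 11])
10 → pile 3 (tops now [3, 5, 10])
12 → new pile 4 (tops now [3, 5, 10, 12])
15 → new pile 5 (tops now [3, 5, 10, 12, 15])
14 → pile 5 (tops now [3, 5, 10, 12, 14])
2 → pile 1 (tops now [2, 5, 10, 12, 14])
1 → pile 1 (tops now [1, 5, 10, 12, 14])
7 → pile 3 (tops now [1, 5, 7, 12, 14])
9 → pile 4 (tops now [1, 5, 7, 9, 14])
Five piles.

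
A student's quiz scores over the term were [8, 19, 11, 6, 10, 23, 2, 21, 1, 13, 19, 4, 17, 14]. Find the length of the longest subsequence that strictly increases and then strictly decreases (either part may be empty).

7

inc[i] = longest strictly increasing subsequence ending at i; dec[i] = longest strictly decreasing subsequence starting at i:
i:      1  2  3  4  5  6  7  8  9 10 11 12 13 14
a[i]:   8 19 11  6 10 23  2 21  1 13 19  4 17 14
inc:    1  2  2  1  2  3  1  3  1  3  4  2  4  4
dec:    4  5  4  3  3  5  2  4  1  2  3  1  2  1
Best peak at i=6 (value 23): inc=3, dec=5, length 3+5−1 = 7.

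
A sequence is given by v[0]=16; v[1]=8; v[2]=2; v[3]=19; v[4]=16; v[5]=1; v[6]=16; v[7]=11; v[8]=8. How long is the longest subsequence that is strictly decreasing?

4

Negate each value so 'decreasing' becomes 'increasing', then run patience tails on the negated sequence:
-16 → extends → [-16]
-8 → extends → [-16, -8]
-2 → extends → [-16, -8, -2]
-19 → replaces -16 → [-19, -8, -2]
-16 → replaces -8 → [-19, -16, -2]
-1 → extends → [-19, -16, -2, -1]
-16 → already a tail → [-19, -16, -2, -1]
-11 → replaces -2 → [-19, -16, -11, -1]
-8 → replaces -1 → [-19, -16, -11, -8]
Four tails, so the longest strictly decreasing subsequence of the original has length 4.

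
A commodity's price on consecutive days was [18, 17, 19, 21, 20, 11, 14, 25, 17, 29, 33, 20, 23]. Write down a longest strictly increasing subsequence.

18, 19, 21, 25, 29, 33

Patience tails give the LIS length; then backtrack through the dp parents:
18 → extends → [18]
17 → replaces 18 → [17]
19 → extends → [17, 19]
21 → extends → [17, 19, 21]
20 → replaces 21 → [17, 19, 20]
11 → replaces 17 → [11, 19, 20]
14 → replaces 19 → [11, 14, 20]
25 → extends → [11, 14, 20, 25]
17 → replaces 20 → [11, 14, 17, 25]
29 → extends → [11, 14, 17, 25, 29]
33 → extends → [11, 14, 17, 25, 29, 33]
20 → replaces 25 → [11, 14, 17, 20, 29, 33]
23 → replaces 29 → [11, 14, 17, 20, 23, 33]
Length 6; one witness is 18, 19, 21, 25, 29, 33.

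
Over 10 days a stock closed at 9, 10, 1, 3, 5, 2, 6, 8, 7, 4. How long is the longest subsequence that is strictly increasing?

Track the smallest tail for each achievable length (strict):
9 → extends → [9]
10 → extends → [9, 10]
1 → replaces 9 → [1, 10]
3 → replaces 10 → [1, 3]
5 → extends → [1, 3, 5]
2 → replaces 3 → [1, 2, 5]
6 → extends → [1, 2, 5, 6]
8 → extends → [1, 2, 5, 6, 8]
7 → replaces 8 → [1, 2, 5, 6, 7]
4 → replaces 5 → [1, 2, 4, 6, 7]
Five tails, so the longest strictly increasing subsequence has length 5 (e.g. 1, 3, 5, 6, 8).

5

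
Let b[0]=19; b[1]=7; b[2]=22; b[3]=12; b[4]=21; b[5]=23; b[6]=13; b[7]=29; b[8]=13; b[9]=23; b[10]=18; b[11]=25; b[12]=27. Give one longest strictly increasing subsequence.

7, 12, 21, 23, 25, 27

Patience tails give the LIS length; then backtrack through the dp parents:
19 → extends → [19]
7 → replaces 19 → [7]
22 → extends → [7, 22]
12 → replaces 22 → [7, 12]
21 → extends → [7, 12, 21]
23 → extends → [7, 12, 21, 23]
13 → replaces 21 → [7, 12, 13, 23]
29 → extends → [7, 12, 13, 23, 29]
13 → already a tail → [7, 12, 13, 23, 29]
23 → already a tail → [7, 12, 13, 23, 29]
18 → replaces 23 → [7, 12, 13, 18, 29]
25 → replaces 29 → [7, 12, 13, 18, 25]
27 → extends → [7, 12, 13, 18, 25, 27]
Length 6; one witness is 7, 12, 21, 23, 25, 27.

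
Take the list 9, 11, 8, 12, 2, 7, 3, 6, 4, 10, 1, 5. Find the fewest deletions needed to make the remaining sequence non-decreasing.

8

Fewest deletions = n − (longest non-decreasing subsequence).
Patience tails:
9 → extends → [9]
11 → extends → [9, 11]
8 → replaces 9 → [8, 11]
12 → extends → [8, 11, 12]
2 → replaces 8 → [2, 11, 12]
7 → replaces 11 → [2, 7, 12]
3 → replaces 7 → [2, 3, 12]
6 → replaces 12 → [2, 3, 6]
4 → replaces 6 → [2, 3, 4]
10 → extends → [2, 3, 4, 10]
1 → replaces 2 → [1, 3, 4, 10]
5 → replaces 10 → [1, 3, 4, 5]
Longest non-decreasing subsequence has length 4, so deletions = 12 − 4 = 8.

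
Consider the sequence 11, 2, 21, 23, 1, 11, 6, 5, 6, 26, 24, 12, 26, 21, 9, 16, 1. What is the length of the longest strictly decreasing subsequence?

5

Negate each value so 'decreasing' becomes 'increasing', then run patience tails on the negated sequence:
-11 → extends → [-11]
-2 → extends → [-11, -2]
-21 → replaces -11 → [-21, -2]
-23 → replaces -21 → [-23, -2]
-1 → extends → [-23, -2, -1]
-11 → replaces -2 → [-23, -11, -1]
-6 → replaces -1 → [-23, -11, -6]
-5 → extends → [-23, -11, -6, -5]
-6 → already a tail → [-23, -11, -6, -5]
-26 → replaces -23 → [-26, -11, -6, -5]
-24 → replaces -11 → [-26, -24, -6, -5]
-12 → replaces -6 → [-26, -24, -12, -5]
-26 → already a tail → [-26, -24, -12, -5]
-21 → replaces -12 → [-26, -24, -21, -5]
-9 → replaces -5 → [-26, -24, -21, -9]
-16 → replaces -9 → [-26, -24, -21, -16]
-1 → extends → [-26, -24, -21, -16, -1]
Five tails, so the longest strictly decreasing subsequence of the original has length 5.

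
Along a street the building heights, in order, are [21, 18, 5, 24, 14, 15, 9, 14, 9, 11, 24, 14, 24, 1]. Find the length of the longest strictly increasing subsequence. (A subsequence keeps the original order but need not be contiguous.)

Track the smallest tail for each achievable length (strict):
21 → extends → [21]
18 → replaces 21 → [18]
5 → replaces 18 → [5]
24 → extends → [5, 24]
14 → replaces 24 → [5, 14]
15 → extends → [5, 14, 15]
9 → replaces 14 → [5, 9, 15]
14 → replaces 15 → [5, 9, 14]
9 → already a tail → [5, 9, 14]
11 → replaces 14 → [5, 9, 11]
24 → extends → [5, 9, 11, 24]
14 → replaces 24 → [5, 9, 11, 14]
24 → extends → [5, 9, 11, 14, 24]
1 → replaces 5 → [1, 9, 11, 14, 24]
Five tails, so the longest strictly increasing subsequence has length 5 (e.g. 5, 9, 11, 14, 24).

5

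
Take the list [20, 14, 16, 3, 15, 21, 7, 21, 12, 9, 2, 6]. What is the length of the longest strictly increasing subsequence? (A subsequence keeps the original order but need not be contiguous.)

3

Let dp[i] be the length of the longest such subsequence ending at index i:
i:      1  2  3  4  5  6  7  8  9 10 11 12
a[i]:  20 14 16  3 15 21  7 21 12  9  2  6
dp:     1  1  2  1  2  3  2  3  3  3  1  2
Maximum dp value is 3.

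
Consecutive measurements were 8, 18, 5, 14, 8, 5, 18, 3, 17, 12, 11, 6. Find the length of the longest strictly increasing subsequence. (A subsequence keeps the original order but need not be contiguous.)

3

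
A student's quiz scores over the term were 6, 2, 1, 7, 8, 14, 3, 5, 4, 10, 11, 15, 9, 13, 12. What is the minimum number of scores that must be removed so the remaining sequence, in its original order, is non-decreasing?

9

Fewest deletions = n − (longest non-decreasing subsequence).
i:      1  2  3  4  5  6  7  8  9 10 11 12 13 14 15
a[i]:   6  2  1  7  8 14  3  5  4 10 11 15  9 13 12
dp:     1  1  1  2  3  4  2  3  3  4  5  6  4  6  6
max dp = 6, so deletions = 15 − 6 = 9.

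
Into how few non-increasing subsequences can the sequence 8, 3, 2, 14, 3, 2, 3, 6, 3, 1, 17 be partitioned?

4

Place each on the leftmost legal pile:
8 → new pile 1 (tops now [8])
3 → pile 1 (tops now [3])
2 → pile 1 (tops now [2])
14 → new pile 2 (tops now [2, 14])
3 → pile 2 (tops now [2, 3])
2 → pile 1 (tops now [2, 3])
3 → pile 2 (tops now [2, 3])
6 → new pile 3 (tops now [2, 3, 6])
3 → pile 2 (tops now [2, 3, 6])
1 → pile 1 (tops now [1, 3, 6])
17 → new pile 4 (tops now [1, 3, 6, 17])
Four piles.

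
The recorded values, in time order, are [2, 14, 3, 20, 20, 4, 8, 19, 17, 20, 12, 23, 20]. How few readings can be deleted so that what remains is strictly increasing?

Fewest deletions = n − (longest strictly increasing subsequence).
i:      1  2  3  4  5  6  7  8  9 10 11 12 13
a[i]:   2 14  3 20 20  4  8 19 17 20 12 23 20
dp:     1  2  2  3  3  3  4  5  5  6  5  7  6
max dp = 7, so deletions = 13 − 7 = 6.

6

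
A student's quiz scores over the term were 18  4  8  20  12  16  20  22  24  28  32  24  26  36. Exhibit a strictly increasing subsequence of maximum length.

4, 8, 12, 16, 20, 22, 24, 28, 32, 36

Patience tails give the LIS length; then backtrack through the dp parents:
18 → extends → [18]
4 → replaces 18 → [4]
8 → extends → [4, 8]
20 → extends → [4, 8, 20]
12 → replaces 20 → [4, 8, 12]
16 → extends → [4, 8, 12, 16]
20 → extends → [4, 8, 12, 16, 20]
22 → extends → [4, 8, 12, 16, 20, 22]
24 → extends → [4, 8, 12, 16, 20, 22, 24]
28 → extends → [4, 8, 12, 16, 20, 22, 24, 28]
32 → extends → [4, 8, 12, 16, 20, 22, 24, 28, 32]
24 → already a tail → [4, 8, 12, 16, 20, 22, 24, 28, 32]
26 → replaces 28 → [4, 8, 12, 16, 20, 22, 24, 26, 32]
36 → extends → [4, 8, 12, 16, 20, 22, 24, 26, 32, 36]
Length 10; one witness is 4, 8, 12, 16, 20, 22, 24, 28, 32, 36.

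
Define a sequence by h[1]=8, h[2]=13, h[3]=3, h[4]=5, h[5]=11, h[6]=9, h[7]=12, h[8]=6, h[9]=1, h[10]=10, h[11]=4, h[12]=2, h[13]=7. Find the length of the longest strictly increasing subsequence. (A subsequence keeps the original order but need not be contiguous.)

4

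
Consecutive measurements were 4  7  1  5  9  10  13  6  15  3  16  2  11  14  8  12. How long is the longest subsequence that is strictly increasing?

Track the smallest tail for each achievable length (strict):
4 → extends → [4]
7 → extends → [4, 7]
1 → replaces 4 → [1, 7]
5 → replaces 7 → [1, 5]
9 → extends → [1, 5, 9]
10 → extends → [1, 5, 9, 10]
13 → extends → [1, 5, 9, 10, 13]
6 → replaces 9 → [1, 5, 6, 10, 13]
15 → extends → [1, 5, 6, 10, 13, 15]
3 → replaces 5 → [1, 3, 6, 10, 13, 15]
16 → extends → [1, 3, 6, 10, 13, 15, 16]
2 → replaces 3 → [1, 2, 6, 10, 13, 15, 16]
11 → replaces 13 → [1, 2, 6, 10, 11, 15, 16]
14 → replaces 15 → [1, 2, 6, 10, 11, 14, 16]
8 → replaces 10 → [1, 2, 6, 8, 11, 14, 16]
12 → replaces 14 → [1, 2, 6, 8, 11, 12, 16]
Seven tails, so the longest strictly increasing subsequence has length 7 (e.g. 4, 7, 9, 10, 13, 15, 16).

7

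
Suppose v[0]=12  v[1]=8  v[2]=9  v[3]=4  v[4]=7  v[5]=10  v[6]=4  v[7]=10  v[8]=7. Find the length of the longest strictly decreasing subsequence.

4

Negate each value so 'decreasing' becomes 'increasing', then run patience tails on the negated sequence:
-12 → extends → [-12]
-8 → extends → [-12, -8]
-9 → replaces -8 → [-12, -9]
-4 → extends → [-12, -9, -4]
-7 → replaces -4 → [-12, -9, -7]
-10 → replaces -9 → [-12, -10, -7]
-4 → extends → [-12, -10, -7, -4]
-10 → already a tail → [-12, -10, -7, -4]
-7 → already a tail → [-12, -10, -7, -4]
Four tails, so the longest strictly decreasing subsequence of the original has length 4.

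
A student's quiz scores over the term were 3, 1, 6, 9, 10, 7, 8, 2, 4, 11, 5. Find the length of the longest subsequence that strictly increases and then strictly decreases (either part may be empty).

inc[i] = longest strictly increasing subsequence ending at i; dec[i] = longest strictly decreasing subsequence starting at i:
i:      1  2  3  4  5  6  7  8  9 10 11
a[i]:   3  1  6  9 10  7  8  2  4 11  5
inc:    1  1  2  3  4  3  4  2  3  5  4
dec:    2  1  2  3  3  2  2  1  1  2  1
Best peak at i=5 (value 10): inc=4, dec=3, length 4+3−1 = 6.

6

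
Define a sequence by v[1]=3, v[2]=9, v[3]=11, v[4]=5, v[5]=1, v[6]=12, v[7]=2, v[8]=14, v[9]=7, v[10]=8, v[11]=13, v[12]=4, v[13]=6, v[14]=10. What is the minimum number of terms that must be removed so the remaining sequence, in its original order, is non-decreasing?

Fewest deletions = n − (longest non-decreasing subsequence).
Patience tails:
3 → extends → [3]
9 → extends → [3, 9]
11 → extends → [3, 9, 11]
5 → replaces 9 → [3, 5, 11]
1 → replaces 3 → [1, 5, 11]
12 → extends → [1, 5, 11, 12]
2 → replaces 5 → [1, 2, 11, 12]
14 → extends → [1, 2, 11, 12, 14]
7 → replaces 11 → [1, 2, 7, 12, 14]
8 → replaces 12 → [1, 2, 7, 8, 14]
13 → replaces 14 → [1, 2, 7, 8, 13]
4 → replaces 7 → [1, 2, 4, 8, 13]
6 → replaces 8 → [1, 2, 4, 6, 13]
10 → replaces 13 → [1, 2, 4, 6, 10]
Longest non-decreasing subsequence has length 5, so deletions = 14 − 5 = 9.

9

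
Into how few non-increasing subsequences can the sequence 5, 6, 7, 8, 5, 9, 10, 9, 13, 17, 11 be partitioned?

8

The minimum number of non-increasing subsequences covering a sequence equals the length of its longest strictly increasing subsequence.
LIS length is 8 (e.g. 5, 6, 7, 8, 9, 10, 13, 17), so 8 piles are needed.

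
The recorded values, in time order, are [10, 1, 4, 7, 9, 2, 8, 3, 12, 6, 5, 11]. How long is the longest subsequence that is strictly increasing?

Let dp[i] be the length of the longest such subsequence ending at index i:
i:      1  2  3  4  5  6  7  8  9 10 11 12
a[i]:  10  1  4  7  9  2  8  3 12  6  5 11
dp:     1  1  2  3  4  2  4  3  5  4  4  5
Maximum dp value is 5.

5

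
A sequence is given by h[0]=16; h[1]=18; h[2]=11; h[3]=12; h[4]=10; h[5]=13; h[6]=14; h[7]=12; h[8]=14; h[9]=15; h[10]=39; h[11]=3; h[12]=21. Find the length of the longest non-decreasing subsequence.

Track the smallest tail for each achievable length (allowing ties):
16 → extends → [16]
18 → extends → [16, 18]
11 → replaces 16 → [11, 18]
12 → replaces 18 → [11, 12]
10 → replaces 11 → [10, 12]
13 → extends → [10, 12, 13]
14 → extends → [10, 12, 13, 14]
12 → replaces 13 → [10, 12, 12, 14]
14 → extends → [10, 12, 12, 14, 14]
15 → extends → [10, 12, 12, 14, 14, 15]
39 → extends → [10, 12, 12, 14, 14, 15, 39]
3 → replaces 10 → [3, 12, 12, 14, 14, 15, 39]
21 → replaces 39 → [3, 12, 12, 14, 14, 15, 21]
Seven tails, so the longest non-decreasing subsequence has length 7 (e.g. 11, 12, 13, 14, 14, 15, 39).

7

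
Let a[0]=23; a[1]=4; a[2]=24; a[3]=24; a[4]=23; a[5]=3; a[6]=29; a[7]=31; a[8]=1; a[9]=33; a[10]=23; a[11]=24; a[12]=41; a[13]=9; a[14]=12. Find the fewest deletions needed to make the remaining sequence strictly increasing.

Fewest deletions = n − (longest strictly increasing subsequence).
i:      0  1  2  3  4  5  6  7  8  9 10 11 12 13 14
a[i]:  23  4 24 24 23  3 29 31  1 33 23 24 41  9 12
dp:     1  1  2  2  2  1  3  4  1  5  2  3  6  2  3
max dp = 6, so deletions = 15 − 6 = 9.

9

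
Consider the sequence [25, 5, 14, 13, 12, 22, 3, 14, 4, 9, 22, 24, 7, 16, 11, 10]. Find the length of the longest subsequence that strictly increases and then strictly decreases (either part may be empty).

inc[i] = longest strictly increasing subsequence ending at i; dec[i] = longest strictly decreasing subsequence starting at i:
i:      1  2  3  4  5  6  7  8  9 10 11 12 13 14 15 16
a[i]:  25  5 14 13 12 22  3 14  4  9 22 24  7 16 11 10
inc:    1  1  2  2  2  3  1  3  2  3  4  5  3  4  4  4
dec:    6  2  5  4  3  4  1  3  1  2  4  4  1  3  2  1
Best peak at i=12 (value 24): inc=5, dec=4, length 5+4−1 = 8.

8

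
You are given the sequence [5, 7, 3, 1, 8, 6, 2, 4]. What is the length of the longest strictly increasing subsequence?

Track the smallest tail for each achievable length (strict):
5 → extends → [5]
7 → extends → [5, 7]
3 → replaces 5 → [3, 7]
1 → replaces 3 → [1, 7]
8 → extends → [1, 7, 8]
6 → replaces 7 → [1, 6, 8]
2 → replaces 6 → [1, 2, 8]
4 → replaces 8 → [1, 2, 4]
Three tails, so the longest strictly increasing subsequence has length 3 (e.g. 5, 7, 8).

3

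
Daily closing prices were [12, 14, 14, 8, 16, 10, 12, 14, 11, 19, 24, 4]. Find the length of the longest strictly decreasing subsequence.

Negate each value so 'decreasing' becomes 'increasing', then run patience tails on the negated sequence:
-12 → extends → [-12]
-14 → replaces -12 → [-14]
-14 → already a tail → [-14]
-8 → extends → [-14, -8]
-16 → replaces -14 → [-16, -8]
-10 → replaces -8 → [-16, -10]
-12 → replaces -10 → [-16, -12]
-14 → replaces -12 → [-16, -14]
-11 → extends → [-16, -14, -11]
-19 → replaces -16 → [-19, -14, -11]
-24 → replaces -19 → [-24, -14, -11]
-4 → extends → [-24, -14, -11, -4]
Four tails, so the longest strictly decreasing subsequence of the original has length 4.

4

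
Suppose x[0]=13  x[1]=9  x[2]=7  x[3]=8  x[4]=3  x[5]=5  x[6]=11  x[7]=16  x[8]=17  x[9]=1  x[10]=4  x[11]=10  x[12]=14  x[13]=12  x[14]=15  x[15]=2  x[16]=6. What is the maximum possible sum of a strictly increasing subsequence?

Let S[i] be the best sum of a strictly increasing subsequence ending at i:
i:      0  1  2  3  4  5  6  7  8  9 10 11 12 13 14 15 16
x[i]:  13  9  7  8  3  5 11 16 17  1  4 10 14 12 15  2  6
S:     13  9  7 15  3  8 26 42 59  1  7 25 40 38 55  3 14
Maximum is 59 (e.g. 7 + 8 + 11 + 16 + 17).

59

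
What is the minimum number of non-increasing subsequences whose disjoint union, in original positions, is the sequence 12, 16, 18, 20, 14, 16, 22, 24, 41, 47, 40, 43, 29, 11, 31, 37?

9

The minimum number of non-increasing subsequences covering a sequence equals the length of its longest strictly increasing subsequence.
LIS length is 9 (e.g. 12, 16, 18, 20, 22, 24, 29, 31, 37), so 9 piles are needed.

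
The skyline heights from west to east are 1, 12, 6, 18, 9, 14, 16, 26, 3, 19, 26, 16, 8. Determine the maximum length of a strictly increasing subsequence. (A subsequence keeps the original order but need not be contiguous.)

7

Track the smallest tail for each achievable length (strict):
1 → extends → [1]
12 → extends → [1, 12]
6 → replaces 12 → [1, 6]
18 → extends → [1, 6, 18]
9 → replaces 18 → [1, 6, 9]
14 → extends → [1, 6, 9, 14]
16 → extends → [1, 6, 9, 14, 16]
26 → extends → [1, 6, 9, 14, 16, 26]
3 → replaces 6 → [1, 3, 9, 14, 16, 26]
19 → replaces 26 → [1, 3, 9, 14, 16, 19]
26 → extends → [1, 3, 9, 14, 16, 19, 26]
16 → already a tail → [1, 3, 9, 14, 16, 19, 26]
8 → replaces 9 → [1, 3, 8, 14, 16, 19, 26]
Seven tails, so the longest strictly increasing subsequence has length 7 (e.g. 1, 6, 9, 14, 16, 19, 26).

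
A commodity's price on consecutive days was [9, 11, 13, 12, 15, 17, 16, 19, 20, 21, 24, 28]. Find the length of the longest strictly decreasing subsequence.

2

Let dp[i] be the longest strictly decreasing subsequence ending at i:
i:      1  2  3  4  5  6  7  8  9 10 11 12
a[i]:   9 11 13 12 15 17 16 19 20 21 24 28
dp:     1  1  1  2  1  1  2  1  1  1  1  1
Maximum is 2.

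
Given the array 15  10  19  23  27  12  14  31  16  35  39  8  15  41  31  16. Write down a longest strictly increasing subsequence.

Patience tails give the LIS length; then backtrack through the dp parents:
15 → extends → [15]
10 → replaces 15 → [10]
19 → extends → [10, 19]
23 → extends → [10, 19, 23]
27 → extends → [10, 19, 23, 27]
12 → replaces 19 → [10, 12, 23, 27]
14 → replaces 23 → [10, 12, 14, 27]
31 → extends → [10, 12, 14, 27, 31]
16 → replaces 27 → [10, 12, 14, 16, 31]
35 → extends → [10, 12, 14, 16, 31, 35]
39 → extends → [10, 12, 14, 16, 31, 35, 39]
8 → replaces 10 → [8, 12, 14, 16, 31, 35, 39]
15 → replaces 16 → [8, 12, 14, 15, 31, 35, 39]
41 → extends → [8, 12, 14, 15, 31, 35, 39, 41]
31 → already a tail → [8, 12, 14, 15, 31, 35, 39, 41]
16 → replaces 31 → [8, 12, 14, 15, 16, 35, 39, 41]
Length 8; one witness is 15, 19, 23, 27, 31, 35, 39, 41.

15, 19, 23, 27, 31, 35, 39, 41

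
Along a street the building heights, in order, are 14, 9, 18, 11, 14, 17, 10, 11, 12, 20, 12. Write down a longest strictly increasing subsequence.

9, 11, 14, 17, 20

Patience tails give the LIS length; then backtrack through the dp parents:
14 → extends → [14]
9 → replaces 14 → [9]
18 → extends → [9, 18]
11 → replaces 18 → [9, 11]
14 → extends → [9, 11, 14]
17 → extends → [9, 11, 14, 17]
10 → replaces 11 → [9, 10, 14, 17]
11 → replaces 14 → [9, 10, 11, 17]
12 → replaces 17 → [9, 10, 11, 12]
20 → extends → [9, 10, 11, 12, 20]
12 → already a tail → [9, 10, 11, 12, 20]
Length 5; one witness is 9, 11, 14, 17, 20.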